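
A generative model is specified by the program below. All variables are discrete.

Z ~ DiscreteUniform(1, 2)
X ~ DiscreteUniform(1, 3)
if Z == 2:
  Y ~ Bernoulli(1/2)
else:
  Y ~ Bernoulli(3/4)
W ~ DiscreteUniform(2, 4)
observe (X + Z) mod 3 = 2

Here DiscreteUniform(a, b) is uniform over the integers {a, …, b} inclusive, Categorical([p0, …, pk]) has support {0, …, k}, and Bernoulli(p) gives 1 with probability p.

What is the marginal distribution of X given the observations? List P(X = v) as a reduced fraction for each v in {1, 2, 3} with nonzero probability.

Enumerate traces; 12 have nonzero weight after conditioning:
  (Z=1, X=1, Y=0, W=2) weight 1/72
  (Z=1, X=1, Y=0, W=3) weight 1/72
  (Z=1, X=1, Y=0, W=4) weight 1/72
  (Z=1, X=1, Y=1, W=2) weight 1/24
  (Z=1, X=1, Y=1, W=3) weight 1/24
  (Z=1, X=1, Y=1, W=4) weight 1/24
  (Z=2, X=3, Y=0, W=2) weight 1/36
  (Z=2, X=3, Y=0, W=3) weight 1/36
  … 4 more
Group by X:
  weight(X=1) = 1/6
  weight(X=3) = 1/6
Total weight = 1/6 + 1/6 = 1/3
P(X=1 | obs) = 1/6 / 1/3 = 1/2
P(X=3 | obs) = 1/6 / 1/3 = 1/2

P(X=1) = 1/2, P(X=3) = 1/2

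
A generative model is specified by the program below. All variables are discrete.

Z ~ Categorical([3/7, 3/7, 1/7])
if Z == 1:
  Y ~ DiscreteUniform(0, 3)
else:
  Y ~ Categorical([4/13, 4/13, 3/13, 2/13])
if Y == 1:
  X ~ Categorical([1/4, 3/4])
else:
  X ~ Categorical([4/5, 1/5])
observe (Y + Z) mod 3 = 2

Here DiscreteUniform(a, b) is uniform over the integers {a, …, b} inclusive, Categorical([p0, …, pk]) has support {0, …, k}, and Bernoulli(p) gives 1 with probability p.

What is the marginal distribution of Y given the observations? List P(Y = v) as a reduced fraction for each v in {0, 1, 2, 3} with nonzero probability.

Enumerate traces; 8 have nonzero weight after conditioning:
  (Z=0, Y=2, X=0) weight 36/455
  (Z=0, Y=2, X=1) weight 9/455
  (Z=1, Y=1, X=0) weight 3/112
  (Z=1, Y=1, X=1) weight 9/112
  (Z=2, Y=0, X=0) weight 16/455
  (Z=2, Y=0, X=1) weight 4/455
  (Z=2, Y=3, X=0) weight 8/455
  (Z=2, Y=3, X=1) weight 2/455
Group by Y:
  weight(Y=0) = 4/91
  weight(Y=1) = 3/28
  weight(Y=2) = 9/91
  weight(Y=3) = 2/91
Total weight = 4/91 + 3/28 + 9/91 + 2/91 = 99/364
P(Y=0 | obs) = 4/91 / 99/364 = 16/99
P(Y=1 | obs) = 3/28 / 99/364 = 13/33
P(Y=2 | obs) = 9/91 / 99/364 = 4/11
P(Y=3 | obs) = 2/91 / 99/364 = 8/99

P(Y=0) = 16/99, P(Y=1) = 13/33, P(Y=2) = 4/11, P(Y=3) = 8/99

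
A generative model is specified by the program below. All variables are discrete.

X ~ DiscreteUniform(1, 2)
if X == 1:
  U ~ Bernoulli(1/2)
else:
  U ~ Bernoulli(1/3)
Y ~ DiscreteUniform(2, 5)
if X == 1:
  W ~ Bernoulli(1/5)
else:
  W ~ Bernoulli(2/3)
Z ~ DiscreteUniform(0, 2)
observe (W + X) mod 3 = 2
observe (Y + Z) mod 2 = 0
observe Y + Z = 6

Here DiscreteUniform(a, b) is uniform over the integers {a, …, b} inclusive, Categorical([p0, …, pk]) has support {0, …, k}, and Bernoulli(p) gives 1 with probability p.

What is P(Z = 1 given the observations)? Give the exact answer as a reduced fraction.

Enumerate traces; 8 have nonzero weight after conditioning:
  (X=1, U=0, Y=4, W=1, Z=2) weight 1/240
  (X=1, U=0, Y=5, W=1, Z=1) weight 1/240
  (X=1, U=1, Y=4, W=1, Z=2) weight 1/240
  (X=1, U=1, Y=5, W=1, Z=1) weight 1/240
  (X=2, U=0, Y=4, W=0, Z=2) weight 1/108
  (X=2, U=0, Y=5, W=0, Z=1) weight 1/108
  (X=2, U=1, Y=4, W=0, Z=2) weight 1/216
  (X=2, U=1, Y=5, W=0, Z=1) weight 1/216
Group by Z:
  weight(Z=1) = 1/45
  weight(Z=2) = 1/45
Total weight = 1/45 + 1/45 = 2/45
P(Z=1 | obs) = 1/45 / 2/45 = 1/2
P(Z=2 | obs) = 1/45 / 2/45 = 1/2

P(Z = 1 | obs) = 1/2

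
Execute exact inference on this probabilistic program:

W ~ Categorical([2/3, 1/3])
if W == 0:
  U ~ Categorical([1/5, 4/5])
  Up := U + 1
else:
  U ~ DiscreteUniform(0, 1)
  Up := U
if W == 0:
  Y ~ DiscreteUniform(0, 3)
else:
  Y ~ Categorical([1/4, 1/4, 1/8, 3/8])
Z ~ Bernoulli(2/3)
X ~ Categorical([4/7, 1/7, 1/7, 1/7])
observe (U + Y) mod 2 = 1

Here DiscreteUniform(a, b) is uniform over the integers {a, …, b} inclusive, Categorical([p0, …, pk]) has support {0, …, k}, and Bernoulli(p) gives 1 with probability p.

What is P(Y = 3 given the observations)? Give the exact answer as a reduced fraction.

P(Y = 3 | obs) = 23/120

Enumerate traces; 64 have nonzero weight after conditioning:
  (W=0, U=0, Y=1, Z=0, X=0) weight 2/315
  (W=0, U=0, Y=1, Z=0, X=1) weight 1/630
  (W=0, U=0, Y=1, Z=0, X=2) weight 1/630
  (W=0, U=0, Y=1, Z=0, X=3) weight 1/630
  (W=0, U=0, Y=1, Z=1, X=0) weight 4/315
  (W=0, U=0, Y=1, Z=1, X=1) weight 1/315
  (W=0, U=0, Y=1, Z=1, X=2) weight 1/315
  (W=0, U=0, Y=1, Z=1, X=3) weight 1/315
  (W=0, U=0, Y=3, Z=0, X=0) weight 2/315
  (W=0, U=1, Y=0, Z=0, X=0) weight 8/315
  … 54 more
Group by Y:
  weight(Y=0) = 7/40
  weight(Y=1) = 3/40
  weight(Y=2) = 37/240
  weight(Y=3) = 23/240
Total weight = 7/40 + 3/40 + 37/240 + 23/240 = 1/2
P(Y=0 | obs) = 7/40 / 1/2 = 7/20
P(Y=1 | obs) = 3/40 / 1/2 = 3/20
P(Y=2 | obs) = 37/240 / 1/2 = 37/120
P(Y=3 | obs) = 23/240 / 1/2 = 23/120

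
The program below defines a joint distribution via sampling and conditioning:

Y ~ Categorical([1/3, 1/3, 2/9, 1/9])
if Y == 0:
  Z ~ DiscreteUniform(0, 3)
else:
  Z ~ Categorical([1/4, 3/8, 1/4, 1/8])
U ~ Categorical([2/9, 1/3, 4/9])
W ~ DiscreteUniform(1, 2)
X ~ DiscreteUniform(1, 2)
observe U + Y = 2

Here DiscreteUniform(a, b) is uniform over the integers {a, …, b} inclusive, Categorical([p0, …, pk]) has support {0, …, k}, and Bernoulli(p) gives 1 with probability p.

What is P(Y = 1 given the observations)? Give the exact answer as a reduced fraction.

P(Y = 1 | obs) = 9/25

Enumerate traces; 48 have nonzero weight after conditioning:
  (Y=0, Z=0, U=2, W=1, X=1) weight 1/108
  (Y=0, Z=0, U=2, W=1, X=2) weight 1/108
  (Y=0, Z=0, U=2, W=2, X=1) weight 1/108
  (Y=0, Z=0, U=2, W=2, X=2) weight 1/108
  (Y=0, Z=1, U=2, W=1, X=1) weight 1/108
  (Y=0, Z=1, U=2, W=1, X=2) weight 1/108
  (Y=0, Z=1, U=2, W=2, X=1) weight 1/108
  (Y=0, Z=1, U=2, W=2, X=2) weight 1/108
  (Y=1, Z=0, U=1, W=1, X=1) weight 1/144
  (Y=2, Z=0, U=0, W=1, X=1) weight 1/324
  … 38 more
Group by Y:
  weight(Y=0) = 4/27
  weight(Y=1) = 1/9
  weight(Y=2) = 4/81
Total weight = 4/27 + 1/9 + 4/81 = 25/81
P(Y=0 | obs) = 4/27 / 25/81 = 12/25
P(Y=1 | obs) = 1/9 / 25/81 = 9/25
P(Y=2 | obs) = 4/81 / 25/81 = 4/25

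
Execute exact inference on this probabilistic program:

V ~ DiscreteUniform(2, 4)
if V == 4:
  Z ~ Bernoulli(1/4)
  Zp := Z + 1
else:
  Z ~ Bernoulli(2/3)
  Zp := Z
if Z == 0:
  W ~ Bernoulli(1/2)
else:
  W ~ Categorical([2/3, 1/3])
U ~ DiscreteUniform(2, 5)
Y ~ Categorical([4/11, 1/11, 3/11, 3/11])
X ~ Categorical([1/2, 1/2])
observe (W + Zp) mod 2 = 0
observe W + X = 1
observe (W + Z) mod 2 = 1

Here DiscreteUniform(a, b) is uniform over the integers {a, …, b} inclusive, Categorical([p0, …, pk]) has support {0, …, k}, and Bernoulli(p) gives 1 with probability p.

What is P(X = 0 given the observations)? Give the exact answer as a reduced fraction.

Enumerate traces; 32 have nonzero weight after conditioning:
  (V=4, Z=0, W=1, U=2, Y=0, X=0) weight 1/176
  (V=4, Z=0, W=1, U=2, Y=1, X=0) weight 1/704
  (V=4, Z=0, W=1, U=2, Y=2, X=0) weight 3/704
  (V=4, Z=0, W=1, U=2, Y=3, X=0) weight 3/704
  (V=4, Z=0, W=1, U=3, Y=0, X=0) weight 1/176
  (V=4, Z=0, W=1, U=3, Y=1, X=0) weight 1/704
  (V=4, Z=0, W=1, U=3, Y=2, X=0) weight 3/704
  (V=4, Z=0, W=1, U=3, Y=3, X=0) weight 3/704
  (V=4, Z=1, W=0, U=2, Y=0, X=1) weight 1/396
  … 23 more
Group by X:
  weight(X=0) = 1/16
  weight(X=1) = 1/36
Total weight = 1/16 + 1/36 = 13/144
P(X=0 | obs) = 1/16 / 13/144 = 9/13
P(X=1 | obs) = 1/36 / 13/144 = 4/13

P(X = 0 | obs) = 9/13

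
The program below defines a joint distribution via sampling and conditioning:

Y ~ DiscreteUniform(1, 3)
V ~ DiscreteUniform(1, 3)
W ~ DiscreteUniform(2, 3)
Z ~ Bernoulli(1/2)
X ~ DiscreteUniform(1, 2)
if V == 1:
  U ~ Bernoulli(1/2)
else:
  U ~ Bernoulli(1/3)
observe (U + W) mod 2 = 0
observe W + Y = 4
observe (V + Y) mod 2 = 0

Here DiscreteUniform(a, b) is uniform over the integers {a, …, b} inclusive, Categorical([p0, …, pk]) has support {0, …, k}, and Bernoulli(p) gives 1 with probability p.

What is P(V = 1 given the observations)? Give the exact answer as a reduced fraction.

P(V = 1 | obs) = 1/3

Enumerate traces; 12 have nonzero weight after conditioning:
  (Y=1, V=1, W=3, Z=0, X=1, U=1) weight 1/144
  (Y=1, V=1, W=3, Z=0, X=2, U=1) weight 1/144
  (Y=1, V=1, W=3, Z=1, X=1, U=1) weight 1/144
  (Y=1, V=1, W=3, Z=1, X=2, U=1) weight 1/144
  (Y=1, V=3, W=3, Z=0, X=1, U=1) weight 1/216
  (Y=1, V=3, W=3, Z=0, X=2, U=1) weight 1/216
  (Y=1, V=3, W=3, Z=1, X=1, U=1) weight 1/216
  (Y=1, V=3, W=3, Z=1, X=2, U=1) weight 1/216
  (Y=2, V=2, W=2, Z=0, X=1, U=0) weight 1/108
  … 3 more
Group by V:
  weight(V=1) = 1/36
  weight(V=2) = 1/27
  weight(V=3) = 1/54
Total weight = 1/36 + 1/27 + 1/54 = 1/12
P(V=1 | obs) = 1/36 / 1/12 = 1/3
P(V=2 | obs) = 1/27 / 1/12 = 4/9
P(V=3 | obs) = 1/54 / 1/12 = 2/9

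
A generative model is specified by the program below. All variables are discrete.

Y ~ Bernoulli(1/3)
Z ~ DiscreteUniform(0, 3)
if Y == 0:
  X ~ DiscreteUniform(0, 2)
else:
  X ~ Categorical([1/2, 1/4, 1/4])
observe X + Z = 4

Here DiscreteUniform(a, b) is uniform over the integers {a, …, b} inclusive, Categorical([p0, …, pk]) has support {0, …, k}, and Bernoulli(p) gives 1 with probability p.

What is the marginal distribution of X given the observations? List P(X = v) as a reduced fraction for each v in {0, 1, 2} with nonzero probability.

P(X=1) = 1/2, P(X=2) = 1/2

Enumerate traces; 4 have nonzero weight after conditioning:
  (Y=0, Z=2, X=2) weight 1/18
  (Y=0, Z=3, X=1) weight 1/18
  (Y=1, Z=2, X=2) weight 1/48
  (Y=1, Z=3, X=1) weight 1/48
Group by X:
  weight(X=1) = 11/144
  weight(X=2) = 11/144
Total weight = 11/144 + 11/144 = 11/72
P(X=1 | obs) = 11/144 / 11/72 = 1/2
P(X=2 | obs) = 11/144 / 11/72 = 1/2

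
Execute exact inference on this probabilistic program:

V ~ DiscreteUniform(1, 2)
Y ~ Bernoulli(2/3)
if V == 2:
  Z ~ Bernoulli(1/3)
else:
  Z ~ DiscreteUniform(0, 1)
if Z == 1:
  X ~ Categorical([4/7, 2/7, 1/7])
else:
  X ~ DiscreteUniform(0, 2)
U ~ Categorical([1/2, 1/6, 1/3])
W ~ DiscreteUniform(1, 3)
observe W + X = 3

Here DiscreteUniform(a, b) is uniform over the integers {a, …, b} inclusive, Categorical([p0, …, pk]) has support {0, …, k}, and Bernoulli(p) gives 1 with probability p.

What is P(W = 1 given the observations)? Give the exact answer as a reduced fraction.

P(W = 1 | obs) = 16/63

Enumerate traces; 72 have nonzero weight after conditioning:
  (V=1, Y=0, Z=0, X=0, U=0, W=3) weight 1/216
  (V=1, Y=0, Z=0, X=0, U=1, W=3) weight 1/648
  (V=1, Y=0, Z=0, X=0, U=2, W=3) weight 1/324
  (V=1, Y=0, Z=0, X=1, U=0, W=2) weight 1/216
  (V=1, Y=0, Z=0, X=1, U=1, W=2) weight 1/648
  (V=1, Y=0, Z=0, X=1, U=2, W=2) weight 1/324
  (V=1, Y=0, Z=0, X=2, U=0, W=1) weight 1/216
  (V=1, Y=0, Z=0, X=2, U=1, W=1) weight 1/648
  … 64 more
Group by W:
  weight(W=1) = 16/189
  weight(W=2) = 79/756
  weight(W=3) = 109/756
Total weight = 16/189 + 79/756 + 109/756 = 1/3
P(W=1 | obs) = 16/189 / 1/3 = 16/63
P(W=2 | obs) = 79/756 / 1/3 = 79/252
P(W=3 | obs) = 109/756 / 1/3 = 109/252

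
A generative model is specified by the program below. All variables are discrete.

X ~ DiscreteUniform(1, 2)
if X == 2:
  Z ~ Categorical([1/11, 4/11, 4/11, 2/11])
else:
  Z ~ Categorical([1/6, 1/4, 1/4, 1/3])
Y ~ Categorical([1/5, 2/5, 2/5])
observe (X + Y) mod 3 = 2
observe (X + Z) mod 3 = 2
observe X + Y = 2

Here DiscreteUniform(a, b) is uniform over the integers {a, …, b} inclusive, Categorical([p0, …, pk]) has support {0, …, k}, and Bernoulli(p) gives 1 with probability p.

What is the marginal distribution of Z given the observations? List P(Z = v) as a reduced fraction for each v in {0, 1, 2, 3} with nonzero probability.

Enumerate traces; 3 have nonzero weight after conditioning:
  (X=1, Z=1, Y=1) weight 1/20
  (X=2, Z=0, Y=0) weight 1/110
  (X=2, Z=3, Y=0) weight 1/55
Group by Z:
  weight(Z=0) = 1/110
  weight(Z=1) = 1/20
  weight(Z=3) = 1/55
Total weight = 1/110 + 1/20 + 1/55 = 17/220
P(Z=0 | obs) = 1/110 / 17/220 = 2/17
P(Z=1 | obs) = 1/20 / 17/220 = 11/17
P(Z=3 | obs) = 1/55 / 17/220 = 4/17

P(Z=0) = 2/17, P(Z=1) = 11/17, P(Z=3) = 4/17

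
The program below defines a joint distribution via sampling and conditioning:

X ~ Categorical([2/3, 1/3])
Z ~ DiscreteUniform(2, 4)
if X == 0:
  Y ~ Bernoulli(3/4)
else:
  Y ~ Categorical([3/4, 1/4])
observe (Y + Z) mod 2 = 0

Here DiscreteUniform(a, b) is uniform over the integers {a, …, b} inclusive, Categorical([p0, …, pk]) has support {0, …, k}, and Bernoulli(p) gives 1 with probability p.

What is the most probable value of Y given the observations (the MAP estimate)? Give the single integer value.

Enumerate traces; 6 have nonzero weight after conditioning:
  (X=0, Z=2, Y=0) weight 1/18
  (X=0, Z=3, Y=1) weight 1/6
  (X=0, Z=4, Y=0) weight 1/18
  (X=1, Z=2, Y=0) weight 1/12
  (X=1, Z=3, Y=1) weight 1/36
  (X=1, Z=4, Y=0) weight 1/12
Group by Y:
  weight(Y=0) = 5/18
  weight(Y=1) = 7/36
Total weight = 5/18 + 7/36 = 17/36
P(Y=0 | obs) = 5/18 / 17/36 = 10/17
P(Y=1 | obs) = 7/36 / 17/36 = 7/17
argmax = 0

argmax_v P(Y = v | obs) = 0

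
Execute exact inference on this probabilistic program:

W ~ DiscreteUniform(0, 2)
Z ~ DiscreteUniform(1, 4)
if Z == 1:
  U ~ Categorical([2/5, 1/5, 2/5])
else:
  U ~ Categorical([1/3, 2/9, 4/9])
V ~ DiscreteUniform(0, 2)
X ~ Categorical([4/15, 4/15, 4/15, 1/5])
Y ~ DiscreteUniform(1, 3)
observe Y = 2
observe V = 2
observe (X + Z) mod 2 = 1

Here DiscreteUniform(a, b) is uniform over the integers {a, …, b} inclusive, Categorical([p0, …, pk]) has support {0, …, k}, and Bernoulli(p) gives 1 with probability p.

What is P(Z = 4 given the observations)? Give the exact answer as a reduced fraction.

P(Z = 4 | obs) = 7/30

Enumerate traces; 72 have nonzero weight after conditioning:
  (W=0, Z=1, U=0, V=2, X=0, Y=2) weight 2/2025
  (W=0, Z=1, U=0, V=2, X=2, Y=2) weight 2/2025
  (W=0, Z=1, U=1, V=2, X=0, Y=2) weight 1/2025
  (W=0, Z=1, U=1, V=2, X=2, Y=2) weight 1/2025
  (W=0, Z=1, U=2, V=2, X=0, Y=2) weight 2/2025
  (W=0, Z=1, U=2, V=2, X=2, Y=2) weight 2/2025
  (W=0, Z=2, U=0, V=2, X=1, Y=2) weight 1/1215
  (W=0, Z=2, U=0, V=2, X=3, Y=2) weight 1/1620
  (W=0, Z=3, U=0, V=2, X=0, Y=2) weight 1/1215
  (W=0, Z=4, U=0, V=2, X=1, Y=2) weight 1/1215
  … 62 more
Group by Z:
  weight(Z=1) = 2/135
  weight(Z=2) = 7/540
  weight(Z=3) = 2/135
  weight(Z=4) = 7/540
Total weight = 2/135 + 7/540 + 2/135 + 7/540 = 1/18
P(Z=1 | obs) = 2/135 / 1/18 = 4/15
P(Z=2 | obs) = 7/540 / 1/18 = 7/30
P(Z=3 | obs) = 2/135 / 1/18 = 4/15
P(Z=4 | obs) = 7/540 / 1/18 = 7/30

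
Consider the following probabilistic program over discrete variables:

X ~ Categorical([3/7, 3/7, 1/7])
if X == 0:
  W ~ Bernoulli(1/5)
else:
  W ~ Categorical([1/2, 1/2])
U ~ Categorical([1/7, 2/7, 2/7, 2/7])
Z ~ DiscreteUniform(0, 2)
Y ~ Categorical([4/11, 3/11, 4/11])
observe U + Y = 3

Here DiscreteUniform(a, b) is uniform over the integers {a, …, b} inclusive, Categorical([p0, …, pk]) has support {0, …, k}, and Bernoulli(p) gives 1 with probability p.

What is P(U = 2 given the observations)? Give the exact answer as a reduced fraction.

P(U = 2 | obs) = 3/11

Enumerate traces; 54 have nonzero weight after conditioning:
  (X=0, W=0, U=1, Z=0, Y=2) weight 32/2695
  (X=0, W=0, U=1, Z=1, Y=2) weight 32/2695
  (X=0, W=0, U=1, Z=2, Y=2) weight 32/2695
  (X=0, W=0, U=2, Z=0, Y=1) weight 24/2695
  (X=0, W=0, U=2, Z=1, Y=1) weight 24/2695
  (X=0, W=0, U=2, Z=2, Y=1) weight 24/2695
  (X=0, W=0, U=3, Z=0, Y=0) weight 32/2695
  (X=0, W=0, U=3, Z=1, Y=0) weight 32/2695
  … 46 more
Group by U:
  weight(U=1) = 8/77
  weight(U=2) = 6/77
  weight(U=3) = 8/77
Total weight = 8/77 + 6/77 + 8/77 = 2/7
P(U=1 | obs) = 8/77 / 2/7 = 4/11
P(U=2 | obs) = 6/77 / 2/7 = 3/11
P(U=3 | obs) = 8/77 / 2/7 = 4/11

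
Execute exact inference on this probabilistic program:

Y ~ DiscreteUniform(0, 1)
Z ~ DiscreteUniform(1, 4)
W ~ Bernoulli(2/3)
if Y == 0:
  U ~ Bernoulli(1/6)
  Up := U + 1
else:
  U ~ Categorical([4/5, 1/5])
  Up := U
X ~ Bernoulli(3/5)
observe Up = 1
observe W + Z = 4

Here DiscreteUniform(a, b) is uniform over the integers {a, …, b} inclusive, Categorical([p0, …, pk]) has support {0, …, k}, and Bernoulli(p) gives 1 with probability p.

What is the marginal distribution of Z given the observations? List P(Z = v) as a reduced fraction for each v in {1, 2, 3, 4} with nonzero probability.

Enumerate traces; 8 have nonzero weight after conditioning:
  (Y=0, Z=3, W=1, U=0, X=0) weight 1/36
  (Y=0, Z=3, W=1, U=0, X=1) weight 1/24
  (Y=0, Z=4, W=0, U=0, X=0) weight 1/72
  (Y=0, Z=4, W=0, U=0, X=1) weight 1/48
  (Y=1, Z=3, W=1, U=1, X=0) weight 1/150
  (Y=1, Z=3, W=1, U=1, X=1) weight 1/100
  (Y=1, Z=4, W=0, U=1, X=0) weight 1/300
  (Y=1, Z=4, W=0, U=1, X=1) weight 1/200
Group by Z:
  weight(Z=3) = 31/360
  weight(Z=4) = 31/720
Total weight = 31/360 + 31/720 = 31/240
P(Z=3 | obs) = 31/360 / 31/240 = 2/3
P(Z=4 | obs) = 31/720 / 31/240 = 1/3

P(Z=3) = 2/3, P(Z=4) = 1/3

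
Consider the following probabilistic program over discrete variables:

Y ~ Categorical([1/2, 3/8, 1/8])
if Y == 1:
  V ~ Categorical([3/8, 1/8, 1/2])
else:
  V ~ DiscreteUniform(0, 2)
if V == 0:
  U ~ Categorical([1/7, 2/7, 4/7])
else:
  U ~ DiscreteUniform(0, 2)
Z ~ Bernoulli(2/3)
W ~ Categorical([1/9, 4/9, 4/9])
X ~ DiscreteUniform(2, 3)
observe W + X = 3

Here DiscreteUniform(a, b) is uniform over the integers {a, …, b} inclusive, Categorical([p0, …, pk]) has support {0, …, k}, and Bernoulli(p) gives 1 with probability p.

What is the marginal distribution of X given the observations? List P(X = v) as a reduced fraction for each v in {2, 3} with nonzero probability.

P(X=2) = 4/5, P(X=3) = 1/5

Enumerate traces; 108 have nonzero weight after conditioning:
  (Y=0, V=0, U=0, Z=0, W=0, X=3) weight 1/2268
  (Y=0, V=0, U=0, Z=0, W=1, X=2) weight 1/567
  (Y=0, V=0, U=0, Z=1, W=0, X=3) weight 1/1134
  (Y=0, V=0, U=0, Z=1, W=1, X=2) weight 2/567
  (Y=0, V=0, U=1, Z=0, W=0, X=3) weight 1/1134
  (Y=0, V=0, U=1, Z=0, W=1, X=2) weight 2/567
  (Y=0, V=0, U=1, Z=1, W=0, X=3) weight 1/567
  (Y=0, V=0, U=1, Z=1, W=1, X=2) weight 4/567
  … 100 more
Group by X:
  weight(X=2) = 2/9
  weight(X=3) = 1/18
Total weight = 2/9 + 1/18 = 5/18
P(X=2 | obs) = 2/9 / 5/18 = 4/5
P(X=3 | obs) = 1/18 / 5/18 = 1/5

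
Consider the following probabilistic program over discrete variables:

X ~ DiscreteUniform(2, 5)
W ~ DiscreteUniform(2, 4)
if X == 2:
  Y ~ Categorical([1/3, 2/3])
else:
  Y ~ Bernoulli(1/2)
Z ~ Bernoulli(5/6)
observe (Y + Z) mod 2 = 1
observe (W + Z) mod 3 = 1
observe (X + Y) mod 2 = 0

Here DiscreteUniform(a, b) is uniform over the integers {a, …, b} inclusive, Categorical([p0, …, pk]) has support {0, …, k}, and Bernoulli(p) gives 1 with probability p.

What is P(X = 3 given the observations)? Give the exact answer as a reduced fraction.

P(X = 3 | obs) = 3/31

Enumerate traces; 4 have nonzero weight after conditioning:
  (X=2, W=3, Y=0, Z=1) weight 5/216
  (X=3, W=4, Y=1, Z=0) weight 1/144
  (X=4, W=3, Y=0, Z=1) weight 5/144
  (X=5, W=4, Y=1, Z=0) weight 1/144
Group by X:
  weight(X=2) = 5/216
  weight(X=3) = 1/144
  weight(X=4) = 5/144
  weight(X=5) = 1/144
Total weight = 5/216 + 1/144 + 5/144 + 1/144 = 31/432
P(X=2 | obs) = 5/216 / 31/432 = 10/31
P(X=3 | obs) = 1/144 / 31/432 = 3/31
P(X=4 | obs) = 5/144 / 31/432 = 15/31
P(X=5 | obs) = 1/144 / 31/432 = 3/31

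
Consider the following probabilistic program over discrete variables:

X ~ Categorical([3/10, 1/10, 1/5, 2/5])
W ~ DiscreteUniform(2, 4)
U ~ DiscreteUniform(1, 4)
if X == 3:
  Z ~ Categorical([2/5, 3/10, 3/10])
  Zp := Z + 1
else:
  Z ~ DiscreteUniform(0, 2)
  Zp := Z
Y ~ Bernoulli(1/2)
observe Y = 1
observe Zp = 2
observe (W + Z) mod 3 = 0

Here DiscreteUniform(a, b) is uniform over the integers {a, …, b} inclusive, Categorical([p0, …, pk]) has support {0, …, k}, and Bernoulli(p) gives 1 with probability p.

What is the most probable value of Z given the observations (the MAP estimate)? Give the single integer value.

argmax_v P(Z = v | obs) = 2

Enumerate traces; 16 have nonzero weight after conditioning:
  (X=0, W=4, U=1, Z=2, Y=1) weight 1/240
  (X=0, W=4, U=2, Z=2, Y=1) weight 1/240
  (X=0, W=4, U=3, Z=2, Y=1) weight 1/240
  (X=0, W=4, U=4, Z=2, Y=1) weight 1/240
  (X=1, W=4, U=1, Z=2, Y=1) weight 1/720
  (X=1, W=4, U=2, Z=2, Y=1) weight 1/720
  (X=1, W=4, U=3, Z=2, Y=1) weight 1/720
  (X=1, W=4, U=4, Z=2, Y=1) weight 1/720
  (X=3, W=2, U=1, Z=1, Y=1) weight 1/200
  … 7 more
Group by Z:
  weight(Z=1) = 1/50
  weight(Z=2) = 1/30
Total weight = 1/50 + 1/30 = 4/75
P(Z=1 | obs) = 1/50 / 4/75 = 3/8
P(Z=2 | obs) = 1/30 / 4/75 = 5/8
argmax = 2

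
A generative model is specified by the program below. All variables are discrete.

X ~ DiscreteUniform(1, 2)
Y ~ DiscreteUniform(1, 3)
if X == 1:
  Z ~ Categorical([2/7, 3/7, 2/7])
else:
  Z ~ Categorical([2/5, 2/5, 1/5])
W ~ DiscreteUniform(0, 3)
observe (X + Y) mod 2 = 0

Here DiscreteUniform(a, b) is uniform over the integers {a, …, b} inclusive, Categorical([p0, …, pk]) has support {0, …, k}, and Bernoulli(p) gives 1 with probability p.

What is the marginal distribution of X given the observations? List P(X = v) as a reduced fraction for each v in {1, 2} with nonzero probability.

Enumerate traces; 36 have nonzero weight after conditioning:
  (X=1, Y=1, Z=0, W=0) weight 1/84
  (X=1, Y=1, Z=0, W=1) weight 1/84
  (X=1, Y=1, Z=0, W=2) weight 1/84
  (X=1, Y=1, Z=0, W=3) weight 1/84
  (X=1, Y=1, Z=1, W=0) weight 1/56
  (X=1, Y=1, Z=1, W=1) weight 1/56
  (X=1, Y=1, Z=1, W=2) weight 1/56
  (X=1, Y=1, Z=1, W=3) weight 1/56
  (X=2, Y=2, Z=0, W=0) weight 1/60
  … 27 more
Group by X:
  weight(X=1) = 1/3
  weight(X=2) = 1/6
Total weight = 1/3 + 1/6 = 1/2
P(X=1 | obs) = 1/3 / 1/2 = 2/3
P(X=2 | obs) = 1/6 / 1/2 = 1/3

P(X=1) = 2/3, P(X=2) = 1/3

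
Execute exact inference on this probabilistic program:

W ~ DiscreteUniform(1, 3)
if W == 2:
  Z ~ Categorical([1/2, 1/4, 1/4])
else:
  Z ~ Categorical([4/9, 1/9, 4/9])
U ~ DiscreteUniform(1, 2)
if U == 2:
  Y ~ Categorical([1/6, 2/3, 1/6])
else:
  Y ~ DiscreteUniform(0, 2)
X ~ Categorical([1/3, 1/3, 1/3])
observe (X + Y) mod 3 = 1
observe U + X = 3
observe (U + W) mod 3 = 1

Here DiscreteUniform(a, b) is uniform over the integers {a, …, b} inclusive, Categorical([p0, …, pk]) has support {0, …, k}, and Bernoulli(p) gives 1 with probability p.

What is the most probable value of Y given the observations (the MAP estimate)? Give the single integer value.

Enumerate traces; 6 have nonzero weight after conditioning:
  (W=2, Z=0, U=2, Y=0, X=1) weight 1/216
  (W=2, Z=1, U=2, Y=0, X=1) weight 1/432
  (W=2, Z=2, U=2, Y=0, X=1) weight 1/432
  (W=3, Z=0, U=1, Y=2, X=2) weight 2/243
  (W=3, Z=1, U=1, Y=2, X=2) weight 1/486
  (W=3, Z=2, U=1, Y=2, X=2) weight 2/243
Group by Y:
  weight(Y=0) = 1/108
  weight(Y=2) = 1/54
Total weight = 1/108 + 1/54 = 1/36
P(Y=0 | obs) = 1/108 / 1/36 = 1/3
P(Y=2 | obs) = 1/54 / 1/36 = 2/3
argmax = 2

argmax_v P(Y = v | obs) = 2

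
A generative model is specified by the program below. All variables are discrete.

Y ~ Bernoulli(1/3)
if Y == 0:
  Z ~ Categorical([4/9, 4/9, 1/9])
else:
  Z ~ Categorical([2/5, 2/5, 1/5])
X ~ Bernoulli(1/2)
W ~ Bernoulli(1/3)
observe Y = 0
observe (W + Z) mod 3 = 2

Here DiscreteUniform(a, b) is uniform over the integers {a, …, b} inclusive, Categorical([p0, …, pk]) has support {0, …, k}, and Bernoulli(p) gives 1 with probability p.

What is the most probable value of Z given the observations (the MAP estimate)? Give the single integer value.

Enumerate traces; 4 have nonzero weight after conditioning:
  (Y=0, Z=1, X=0, W=1) weight 4/81
  (Y=0, Z=1, X=1, W=1) weight 4/81
  (Y=0, Z=2, X=0, W=0) weight 2/81
  (Y=0, Z=2, X=1, W=0) weight 2/81
Group by Z:
  weight(Z=1) = 8/81
  weight(Z=2) = 4/81
Total weight = 8/81 + 4/81 = 4/27
P(Z=1 | obs) = 8/81 / 4/27 = 2/3
P(Z=2 | obs) = 4/81 / 4/27 = 1/3
argmax = 1

argmax_v P(Z = v | obs) = 1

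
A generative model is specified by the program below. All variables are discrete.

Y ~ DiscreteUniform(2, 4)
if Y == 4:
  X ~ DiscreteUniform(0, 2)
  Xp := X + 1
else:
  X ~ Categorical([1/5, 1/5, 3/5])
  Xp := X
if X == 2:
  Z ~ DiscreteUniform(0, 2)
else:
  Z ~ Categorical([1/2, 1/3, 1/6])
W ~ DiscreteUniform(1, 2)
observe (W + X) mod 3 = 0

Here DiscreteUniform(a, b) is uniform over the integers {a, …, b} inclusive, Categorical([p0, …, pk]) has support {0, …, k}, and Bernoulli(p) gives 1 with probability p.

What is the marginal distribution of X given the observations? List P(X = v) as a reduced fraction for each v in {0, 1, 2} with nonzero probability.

P(X=1) = 11/34, P(X=2) = 23/34

Enumerate traces; 18 have nonzero weight after conditioning:
  (Y=2, X=1, Z=0, W=2) weight 1/60
  (Y=2, X=1, Z=1, W=2) weight 1/90
  (Y=2, X=1, Z=2, W=2) weight 1/180
  (Y=2, X=2, Z=0, W=1) weight 1/30
  (Y=2, X=2, Z=1, W=1) weight 1/30
  (Y=2, X=2, Z=2, W=1) weight 1/30
  (Y=3, X=1, Z=0, W=2) weight 1/60
  (Y=3, X=1, Z=1, W=2) weight 1/90
  … 10 more
Group by X:
  weight(X=1) = 11/90
  weight(X=2) = 23/90
Total weight = 11/90 + 23/90 = 17/45
P(X=1 | obs) = 11/90 / 17/45 = 11/34
P(X=2 | obs) = 23/90 / 17/45 = 23/34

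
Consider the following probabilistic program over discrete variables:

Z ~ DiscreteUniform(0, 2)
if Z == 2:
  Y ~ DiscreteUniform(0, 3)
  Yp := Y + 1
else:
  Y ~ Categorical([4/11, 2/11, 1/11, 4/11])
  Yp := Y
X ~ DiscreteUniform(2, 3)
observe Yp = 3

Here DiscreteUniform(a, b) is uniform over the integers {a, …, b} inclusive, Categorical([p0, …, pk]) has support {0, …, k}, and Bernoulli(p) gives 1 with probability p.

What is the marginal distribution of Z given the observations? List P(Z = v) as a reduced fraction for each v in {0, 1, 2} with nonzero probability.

P(Z=0) = 16/43, P(Z=1) = 16/43, P(Z=2) = 11/43

Enumerate traces; 6 have nonzero weight after conditioning:
  (Z=0, Y=3, X=2) weight 2/33
  (Z=0, Y=3, X=3) weight 2/33
  (Z=1, Y=3, X=2) weight 2/33
  (Z=1, Y=3, X=3) weight 2/33
  (Z=2, Y=2, X=2) weight 1/24
  (Z=2, Y=2, X=3) weight 1/24
Group by Z:
  weight(Z=0) = 4/33
  weight(Z=1) = 4/33
  weight(Z=2) = 1/12
Total weight = 4/33 + 4/33 + 1/12 = 43/132
P(Z=0 | obs) = 4/33 / 43/132 = 16/43
P(Z=1 | obs) = 4/33 / 43/132 = 16/43
P(Z=2 | obs) = 1/12 / 43/132 = 11/43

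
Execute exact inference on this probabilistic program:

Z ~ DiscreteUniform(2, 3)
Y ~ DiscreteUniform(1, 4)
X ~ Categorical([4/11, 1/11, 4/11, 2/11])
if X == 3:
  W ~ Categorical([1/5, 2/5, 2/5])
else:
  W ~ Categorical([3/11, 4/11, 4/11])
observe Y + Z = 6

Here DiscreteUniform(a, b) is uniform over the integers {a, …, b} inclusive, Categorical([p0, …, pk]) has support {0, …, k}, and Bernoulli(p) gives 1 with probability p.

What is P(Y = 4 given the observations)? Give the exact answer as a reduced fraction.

P(Y = 4 | obs) = 1/2

Enumerate traces; 24 have nonzero weight after conditioning:
  (Z=2, Y=4, X=0, W=0) weight 3/242
  (Z=2, Y=4, X=0, W=1) weight 2/121
  (Z=2, Y=4, X=0, W=2) weight 2/121
  (Z=2, Y=4, X=1, W=0) weight 3/968
  (Z=2, Y=4, X=1, W=1) weight 1/242
  (Z=2, Y=4, X=1, W=2) weight 1/242
  (Z=2, Y=4, X=2, W=0) weight 3/242
  (Z=2, Y=4, X=2, W=1) weight 2/121
  (Z=3, Y=3, X=0, W=0) weight 3/242
  … 15 more
Group by Y:
  weight(Y=3) = 1/8
  weight(Y=4) = 1/8
Total weight = 1/8 + 1/8 = 1/4
P(Y=3 | obs) = 1/8 / 1/4 = 1/2
P(Y=4 | obs) = 1/8 / 1/4 = 1/2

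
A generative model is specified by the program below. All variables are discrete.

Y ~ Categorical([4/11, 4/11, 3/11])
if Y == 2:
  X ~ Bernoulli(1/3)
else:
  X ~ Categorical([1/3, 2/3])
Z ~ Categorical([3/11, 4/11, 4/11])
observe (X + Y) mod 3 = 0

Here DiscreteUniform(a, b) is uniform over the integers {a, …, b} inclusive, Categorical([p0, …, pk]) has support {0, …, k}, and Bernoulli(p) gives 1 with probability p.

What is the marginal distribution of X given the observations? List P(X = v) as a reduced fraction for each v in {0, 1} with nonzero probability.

Enumerate traces; 6 have nonzero weight after conditioning:
  (Y=0, X=0, Z=0) weight 4/121
  (Y=0, X=0, Z=1) weight 16/363
  (Y=0, X=0, Z=2) weight 16/363
  (Y=2, X=1, Z=0) weight 3/121
  (Y=2, X=1, Z=1) weight 4/121
  (Y=2, X=1, Z=2) weight 4/121
Group by X:
  weight(X=0) = 4/33
  weight(X=1) = 1/11
Total weight = 4/33 + 1/11 = 7/33
P(X=0 | obs) = 4/33 / 7/33 = 4/7
P(X=1 | obs) = 1/11 / 7/33 = 3/7

P(X=0) = 4/7, P(X=1) = 3/7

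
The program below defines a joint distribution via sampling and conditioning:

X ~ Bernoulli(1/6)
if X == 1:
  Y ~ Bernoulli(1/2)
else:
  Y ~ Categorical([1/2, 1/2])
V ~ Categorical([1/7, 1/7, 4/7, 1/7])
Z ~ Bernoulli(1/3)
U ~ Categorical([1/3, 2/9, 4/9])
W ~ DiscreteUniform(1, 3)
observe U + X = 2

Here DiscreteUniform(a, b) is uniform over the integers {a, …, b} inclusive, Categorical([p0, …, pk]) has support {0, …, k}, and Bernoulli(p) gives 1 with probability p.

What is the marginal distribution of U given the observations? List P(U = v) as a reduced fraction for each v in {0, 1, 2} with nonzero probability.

P(U=1) = 1/11, P(U=2) = 10/11

Enumerate traces; 96 have nonzero weight after conditioning:
  (X=0, Y=0, V=0, Z=0, U=2, W=1) weight 10/1701
  (X=0, Y=0, V=0, Z=0, U=2, W=2) weight 10/1701
  (X=0, Y=0, V=0, Z=0, U=2, W=3) weight 10/1701
  (X=0, Y=0, V=0, Z=1, U=2, W=1) weight 5/1701
  (X=0, Y=0, V=0, Z=1, U=2, W=2) weight 5/1701
  (X=0, Y=0, V=0, Z=1, U=2, W=3) weight 5/1701
  (X=0, Y=0, V=1, Z=0, U=2, W=1) weight 10/1701
  (X=0, Y=0, V=1, Z=0, U=2, W=2) weight 10/1701
  (X=1, Y=0, V=0, Z=0, U=1, W=1) weight 1/1701
  … 87 more
Group by U:
  weight(U=1) = 1/27
  weight(U=2) = 10/27
Total weight = 1/27 + 10/27 = 11/27
P(U=1 | obs) = 1/27 / 11/27 = 1/11
P(U=2 | obs) = 10/27 / 11/27 = 10/11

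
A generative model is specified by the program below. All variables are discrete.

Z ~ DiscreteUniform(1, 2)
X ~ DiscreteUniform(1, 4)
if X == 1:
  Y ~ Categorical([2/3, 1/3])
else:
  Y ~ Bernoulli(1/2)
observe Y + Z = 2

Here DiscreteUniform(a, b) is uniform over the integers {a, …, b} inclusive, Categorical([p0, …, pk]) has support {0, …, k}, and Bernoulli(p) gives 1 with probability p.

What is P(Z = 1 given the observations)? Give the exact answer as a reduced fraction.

P(Z = 1 | obs) = 11/24

Enumerate traces; 8 have nonzero weight after conditioning:
  (Z=1, X=1, Y=1) weight 1/24
  (Z=1, X=2, Y=1) weight 1/16
  (Z=1, X=3, Y=1) weight 1/16
  (Z=1, X=4, Y=1) weight 1/16
  (Z=2, X=1, Y=0) weight 1/12
  (Z=2, X=2, Y=0) weight 1/16
  (Z=2, X=3, Y=0) weight 1/16
  (Z=2, X=4, Y=0) weight 1/16
Group by Z:
  weight(Z=1) = 11/48
  weight(Z=2) = 13/48
Total weight = 11/48 + 13/48 = 1/2
P(Z=1 | obs) = 11/48 / 1/2 = 11/24
P(Z=2 | obs) = 13/48 / 1/2 = 13/24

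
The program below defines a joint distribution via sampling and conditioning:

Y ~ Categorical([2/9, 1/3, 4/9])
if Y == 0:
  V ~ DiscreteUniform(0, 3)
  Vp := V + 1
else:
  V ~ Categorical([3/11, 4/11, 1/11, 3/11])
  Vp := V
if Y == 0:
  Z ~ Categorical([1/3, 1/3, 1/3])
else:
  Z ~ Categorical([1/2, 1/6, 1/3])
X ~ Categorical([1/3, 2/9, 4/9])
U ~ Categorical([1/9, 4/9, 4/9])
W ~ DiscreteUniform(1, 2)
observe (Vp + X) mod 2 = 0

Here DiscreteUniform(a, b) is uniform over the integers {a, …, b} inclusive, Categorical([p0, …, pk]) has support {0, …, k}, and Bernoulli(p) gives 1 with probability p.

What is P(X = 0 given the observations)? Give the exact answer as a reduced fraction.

P(X = 0 | obs) = 39/131

Enumerate traces; 324 have nonzero weight after conditioning:
  (Y=0, V=0, Z=0, X=1, U=0, W=1) weight 1/4374
  (Y=0, V=0, Z=0, X=1, U=0, W=2) weight 1/4374
  (Y=0, V=0, Z=0, X=1, U=1, W=1) weight 2/2187
  (Y=0, V=0, Z=0, X=1, U=1, W=2) weight 2/2187
  (Y=0, V=0, Z=0, X=1, U=2, W=1) weight 2/2187
  (Y=0, V=0, Z=0, X=1, U=2, W=2) weight 2/2187
  (Y=0, V=0, Z=1, X=1, U=0, W=1) weight 1/4374
  (Y=0, V=0, Z=1, X=1, U=0, W=2) weight 1/4374
  (Y=0, V=1, Z=0, X=0, U=0, W=1) weight 1/2916
  (Y=0, V=1, Z=0, X=2, U=0, W=1) weight 1/2187
  … 314 more
Group by X:
  weight(X=0) = 13/99
  weight(X=1) = 40/297
  weight(X=2) = 52/297
Total weight = 13/99 + 40/297 + 52/297 = 131/297
P(X=0 | obs) = 13/99 / 131/297 = 39/131
P(X=1 | obs) = 40/297 / 131/297 = 40/131
P(X=2 | obs) = 52/297 / 131/297 = 52/131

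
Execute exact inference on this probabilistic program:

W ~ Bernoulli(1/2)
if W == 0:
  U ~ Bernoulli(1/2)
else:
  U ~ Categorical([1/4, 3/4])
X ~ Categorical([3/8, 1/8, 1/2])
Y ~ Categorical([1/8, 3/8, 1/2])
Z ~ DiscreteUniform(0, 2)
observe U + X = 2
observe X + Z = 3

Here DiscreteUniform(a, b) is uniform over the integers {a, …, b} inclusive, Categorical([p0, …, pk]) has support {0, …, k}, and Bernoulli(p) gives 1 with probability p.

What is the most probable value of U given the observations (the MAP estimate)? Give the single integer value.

Enumerate traces; 12 have nonzero weight after conditioning:
  (W=0, U=0, X=2, Y=0, Z=1) weight 1/192
  (W=0, U=0, X=2, Y=1, Z=1) weight 1/64
  (W=0, U=0, X=2, Y=2, Z=1) weight 1/48
  (W=0, U=1, X=1, Y=0, Z=2) weight 1/768
  (W=0, U=1, X=1, Y=1, Z=2) weight 1/256
  (W=0, U=1, X=1, Y=2, Z=2) weight 1/192
  (W=1, U=0, X=2, Y=0, Z=1) weight 1/384
  (W=1, U=0, X=2, Y=1, Z=1) weight 1/128
  … 4 more
Group by U:
  weight(U=0) = 1/16
  weight(U=1) = 5/192
Total weight = 1/16 + 5/192 = 17/192
P(U=0 | obs) = 1/16 / 17/192 = 12/17
P(U=1 | obs) = 5/192 / 17/192 = 5/17
argmax = 0

argmax_v P(U = v | obs) = 0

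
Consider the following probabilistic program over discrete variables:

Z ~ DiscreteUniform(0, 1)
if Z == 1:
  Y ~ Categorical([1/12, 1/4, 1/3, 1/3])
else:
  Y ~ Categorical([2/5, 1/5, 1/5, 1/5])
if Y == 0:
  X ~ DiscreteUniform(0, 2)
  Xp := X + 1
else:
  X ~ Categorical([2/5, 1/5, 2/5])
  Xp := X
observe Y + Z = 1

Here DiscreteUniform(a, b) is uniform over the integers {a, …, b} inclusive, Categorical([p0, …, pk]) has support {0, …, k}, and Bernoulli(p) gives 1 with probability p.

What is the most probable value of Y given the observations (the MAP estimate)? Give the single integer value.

argmax_v P(Y = v | obs) = 1

Enumerate traces; 6 have nonzero weight after conditioning:
  (Z=0, Y=1, X=0) weight 1/25
  (Z=0, Y=1, X=1) weight 1/50
  (Z=0, Y=1, X=2) weight 1/25
  (Z=1, Y=0, X=0) weight 1/72
  (Z=1, Y=0, X=1) weight 1/72
  (Z=1, Y=0, X=2) weight 1/72
Group by Y:
  weight(Y=0) = 1/24
  weight(Y=1) = 1/10
Total weight = 1/24 + 1/10 = 17/120
P(Y=0 | obs) = 1/24 / 17/120 = 5/17
P(Y=1 | obs) = 1/10 / 17/120 = 12/17
argmax = 1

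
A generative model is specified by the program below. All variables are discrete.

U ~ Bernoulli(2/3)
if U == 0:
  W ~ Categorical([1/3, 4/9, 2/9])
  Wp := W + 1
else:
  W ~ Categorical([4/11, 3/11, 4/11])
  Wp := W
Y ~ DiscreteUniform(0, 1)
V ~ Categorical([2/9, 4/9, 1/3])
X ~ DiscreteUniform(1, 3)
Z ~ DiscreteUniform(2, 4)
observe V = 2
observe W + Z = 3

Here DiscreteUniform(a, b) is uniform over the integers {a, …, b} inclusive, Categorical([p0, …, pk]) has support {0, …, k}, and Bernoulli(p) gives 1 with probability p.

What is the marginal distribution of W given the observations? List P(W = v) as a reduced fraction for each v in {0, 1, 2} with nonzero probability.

P(W=0) = 15/29, P(W=1) = 14/29

Enumerate traces; 24 have nonzero weight after conditioning:
  (U=0, W=0, Y=0, V=2, X=1, Z=3) weight 1/486
  (U=0, W=0, Y=0, V=2, X=2, Z=3) weight 1/486
  (U=0, W=0, Y=0, V=2, X=3, Z=3) weight 1/486
  (U=0, W=0, Y=1, V=2, X=1, Z=3) weight 1/486
  (U=0, W=0, Y=1, V=2, X=2, Z=3) weight 1/486
  (U=0, W=0, Y=1, V=2, X=3, Z=3) weight 1/486
  (U=0, W=1, Y=0, V=2, X=1, Z=2) weight 2/729
  (U=0, W=1, Y=0, V=2, X=2, Z=2) weight 2/729
  … 16 more
Group by W:
  weight(W=0) = 35/891
  weight(W=1) = 98/2673
Total weight = 35/891 + 98/2673 = 203/2673
P(W=0 | obs) = 35/891 / 203/2673 = 15/29
P(W=1 | obs) = 98/2673 / 203/2673 = 14/29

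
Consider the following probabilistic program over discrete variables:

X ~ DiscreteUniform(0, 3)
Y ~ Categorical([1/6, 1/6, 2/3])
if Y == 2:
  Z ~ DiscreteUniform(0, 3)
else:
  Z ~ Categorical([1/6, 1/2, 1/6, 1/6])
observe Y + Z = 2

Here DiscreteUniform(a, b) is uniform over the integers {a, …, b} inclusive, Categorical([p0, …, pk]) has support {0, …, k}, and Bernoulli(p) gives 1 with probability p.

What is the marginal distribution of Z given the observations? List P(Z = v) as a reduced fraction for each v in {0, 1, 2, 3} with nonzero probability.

Enumerate traces; 12 have nonzero weight after conditioning:
  (X=0, Y=0, Z=2) weight 1/144
  (X=0, Y=1, Z=1) weight 1/48
  (X=0, Y=2, Z=0) weight 1/24
  (X=1, Y=0, Z=2) weight 1/144
  (X=1, Y=1, Z=1) weight 1/48
  (X=1, Y=2, Z=0) weight 1/24
  (X=2, Y=0, Z=2) weight 1/144
  (X=2, Y=1, Z=1) weight 1/48
  … 4 more
Group by Z:
  weight(Z=0) = 1/6
  weight(Z=1) = 1/12
  weight(Z=2) = 1/36
Total weight = 1/6 + 1/12 + 1/36 = 5/18
P(Z=0 | obs) = 1/6 / 5/18 = 3/5
P(Z=1 | obs) = 1/12 / 5/18 = 3/10
P(Z=2 | obs) = 1/36 / 5/18 = 1/10

P(Z=0) = 3/5, P(Z=1) = 3/10, P(Z=2) = 1/10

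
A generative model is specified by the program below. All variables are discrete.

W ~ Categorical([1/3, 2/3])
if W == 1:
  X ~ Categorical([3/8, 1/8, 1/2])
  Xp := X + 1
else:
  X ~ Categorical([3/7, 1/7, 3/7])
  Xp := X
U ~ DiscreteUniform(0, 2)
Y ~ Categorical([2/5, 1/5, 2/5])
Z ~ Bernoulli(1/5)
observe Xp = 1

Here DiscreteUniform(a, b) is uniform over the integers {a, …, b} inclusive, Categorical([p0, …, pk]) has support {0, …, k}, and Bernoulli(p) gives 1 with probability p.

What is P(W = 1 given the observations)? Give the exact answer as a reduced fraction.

P(W = 1 | obs) = 21/25

Enumerate traces; 36 have nonzero weight after conditioning:
  (W=0, X=1, U=0, Y=0, Z=0) weight 8/1575
  (W=0, X=1, U=0, Y=0, Z=1) weight 2/1575
  (W=0, X=1, U=0, Y=1, Z=0) weight 4/1575
  (W=0, X=1, U=0, Y=1, Z=1) weight 1/1575
  (W=0, X=1, U=0, Y=2, Z=0) weight 8/1575
  (W=0, X=1, U=0, Y=2, Z=1) weight 2/1575
  (W=0, X=1, U=1, Y=0, Z=0) weight 8/1575
  (W=0, X=1, U=1, Y=0, Z=1) weight 2/1575
  (W=1, X=0, U=0, Y=0, Z=0) weight 2/75
  … 27 more
Group by W:
  weight(W=0) = 1/21
  weight(W=1) = 1/4
Total weight = 1/21 + 1/4 = 25/84
P(W=0 | obs) = 1/21 / 25/84 = 4/25
P(W=1 | obs) = 1/4 / 25/84 = 21/25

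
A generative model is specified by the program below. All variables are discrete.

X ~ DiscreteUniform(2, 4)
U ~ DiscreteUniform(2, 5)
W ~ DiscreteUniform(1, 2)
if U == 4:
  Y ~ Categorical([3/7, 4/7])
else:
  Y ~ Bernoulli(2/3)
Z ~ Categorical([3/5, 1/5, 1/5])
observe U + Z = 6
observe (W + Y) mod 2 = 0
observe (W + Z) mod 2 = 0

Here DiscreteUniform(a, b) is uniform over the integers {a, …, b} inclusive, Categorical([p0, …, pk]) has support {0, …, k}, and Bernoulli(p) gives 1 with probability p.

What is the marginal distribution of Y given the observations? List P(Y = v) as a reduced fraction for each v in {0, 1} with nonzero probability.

Enumerate traces; 6 have nonzero weight after conditioning:
  (X=2, U=4, W=2, Y=0, Z=2) weight 1/280
  (X=2, U=5, W=1, Y=1, Z=1) weight 1/180
  (X=3, U=4, W=2, Y=0, Z=2) weight 1/280
  (X=3, U=5, W=1, Y=1, Z=1) weight 1/180
  (X=4, U=4, W=2, Y=0, Z=2) weight 1/280
  (X=4, U=5, W=1, Y=1, Z=1) weight 1/180
Group by Y:
  weight(Y=0) = 3/280
  weight(Y=1) = 1/60
Total weight = 3/280 + 1/60 = 23/840
P(Y=0 | obs) = 3/280 / 23/840 = 9/23
P(Y=1 | obs) = 1/60 / 23/840 = 14/23

P(Y=0) = 9/23, P(Y=1) = 14/23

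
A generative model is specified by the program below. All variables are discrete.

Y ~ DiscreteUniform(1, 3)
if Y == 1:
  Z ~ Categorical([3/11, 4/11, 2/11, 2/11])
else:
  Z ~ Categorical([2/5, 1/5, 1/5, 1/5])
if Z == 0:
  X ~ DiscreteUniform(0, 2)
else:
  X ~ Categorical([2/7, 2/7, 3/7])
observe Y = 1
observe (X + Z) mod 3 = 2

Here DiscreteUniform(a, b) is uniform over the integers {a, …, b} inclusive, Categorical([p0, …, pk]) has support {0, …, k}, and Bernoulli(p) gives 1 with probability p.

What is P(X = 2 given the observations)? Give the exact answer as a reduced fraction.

Enumerate traces; 4 have nonzero weight after conditioning:
  (Y=1, Z=0, X=2) weight 1/33
  (Y=1, Z=1, X=1) weight 8/231
  (Y=1, Z=2, X=0) weight 4/231
  (Y=1, Z=3, X=2) weight 2/77
Group by X:
  weight(X=0) = 4/231
  weight(X=1) = 8/231
  weight(X=2) = 13/231
Total weight = 4/231 + 8/231 + 13/231 = 25/231
P(X=0 | obs) = 4/231 / 25/231 = 4/25
P(X=1 | obs) = 8/231 / 25/231 = 8/25
P(X=2 | obs) = 13/231 / 25/231 = 13/25

P(X = 2 | obs) = 13/25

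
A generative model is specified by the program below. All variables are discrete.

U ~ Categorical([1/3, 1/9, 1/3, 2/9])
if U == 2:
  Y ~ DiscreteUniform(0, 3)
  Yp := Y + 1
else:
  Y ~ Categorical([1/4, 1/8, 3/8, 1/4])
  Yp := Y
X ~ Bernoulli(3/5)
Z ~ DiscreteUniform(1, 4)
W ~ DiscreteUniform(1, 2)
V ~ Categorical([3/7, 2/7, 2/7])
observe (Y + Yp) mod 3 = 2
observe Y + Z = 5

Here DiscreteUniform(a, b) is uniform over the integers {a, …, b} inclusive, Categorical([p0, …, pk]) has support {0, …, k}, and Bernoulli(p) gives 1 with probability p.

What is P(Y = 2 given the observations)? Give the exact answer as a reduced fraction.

Enumerate traces; 48 have nonzero weight after conditioning:
  (U=0, Y=1, X=0, Z=4, W=1, V=0) weight 1/1120
  (U=0, Y=1, X=0, Z=4, W=1, V=1) weight 1/1680
  (U=0, Y=1, X=0, Z=4, W=1, V=2) weight 1/1680
  (U=0, Y=1, X=0, Z=4, W=2, V=0) weight 1/1120
  (U=0, Y=1, X=0, Z=4, W=2, V=1) weight 1/1680
  (U=0, Y=1, X=0, Z=4, W=2, V=2) weight 1/1680
  (U=0, Y=1, X=1, Z=4, W=1, V=0) weight 3/2240
  (U=0, Y=1, X=1, Z=4, W=1, V=1) weight 1/1120
  (U=2, Y=2, X=0, Z=3, W=1, V=0) weight 1/560
  … 39 more
Group by Y:
  weight(Y=1) = 1/48
  weight(Y=2) = 1/48
Total weight = 1/48 + 1/48 = 1/24
P(Y=1 | obs) = 1/48 / 1/24 = 1/2
P(Y=2 | obs) = 1/48 / 1/24 = 1/2

P(Y = 2 | obs) = 1/2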